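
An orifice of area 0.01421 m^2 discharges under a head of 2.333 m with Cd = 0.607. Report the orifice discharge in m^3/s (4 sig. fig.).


Approach: apply the orifice equation, Q = Cd*A*sqrt(2*g*h).
Q = 0.607 * 0.01421 * sqrt(2*9.81*2.333) = 0.05836 m^3/s
Therefore the orifice discharge = 0.05836 m^3/s.


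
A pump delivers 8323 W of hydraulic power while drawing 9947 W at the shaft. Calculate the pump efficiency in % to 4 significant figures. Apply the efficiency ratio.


Approach: apply the efficiency ratio, eta = (P_out/P_in)*100.
eta = (8323 / 9947) * 100 = 83.67 %
Therefore the pump efficiency = 83.67 %.


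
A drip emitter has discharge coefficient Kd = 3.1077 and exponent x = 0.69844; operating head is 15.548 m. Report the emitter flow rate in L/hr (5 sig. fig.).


Approach: apply the emitter characteristic equation, q = Kd * h^x.
q = 3.1077 * 15.548^0.69844 = 21.123 L/hr
Therefore the emitter flow rate = 21.123 L/hr.


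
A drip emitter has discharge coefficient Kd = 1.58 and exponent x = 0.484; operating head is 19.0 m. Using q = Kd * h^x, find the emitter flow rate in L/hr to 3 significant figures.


q = 1.58 * 19.0^0.484 = 6.57 L/hr
Therefore the emitter flow rate = 6.57 L/hr.


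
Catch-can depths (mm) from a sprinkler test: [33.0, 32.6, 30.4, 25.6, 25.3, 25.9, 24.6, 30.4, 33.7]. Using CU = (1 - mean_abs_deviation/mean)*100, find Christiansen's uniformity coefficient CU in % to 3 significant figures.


mean = 29.056 mm
mean |d_i - mean| = 3.2938 mm
CU = (1 - 3.2938/29.056)*100 = 88.7 %
Therefore Christiansen's uniformity coefficient CU = 88.7 %.


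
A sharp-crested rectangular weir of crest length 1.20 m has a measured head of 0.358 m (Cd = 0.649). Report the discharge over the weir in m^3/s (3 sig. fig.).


Approach: apply the rectangular weir equation, Q = (2/3)*Cd*L*sqrt(2g)*H^1.5.
Q = (2/3)*0.649*1.20*sqrt(2*9.81)*0.358^1.5 = 0.493 m^3/s
Therefore the discharge over the weir = 0.493 m^3/s.


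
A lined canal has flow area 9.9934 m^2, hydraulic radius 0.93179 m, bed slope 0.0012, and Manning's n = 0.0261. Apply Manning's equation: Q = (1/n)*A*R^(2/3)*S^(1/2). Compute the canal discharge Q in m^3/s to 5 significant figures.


Q = (1/0.0261) * 9.9934 * 0.93179^(2/3) * 0.0012^(1/2) = 12.653 m^3/s
Therefore the canal discharge Q = 12.653 m^3/s.


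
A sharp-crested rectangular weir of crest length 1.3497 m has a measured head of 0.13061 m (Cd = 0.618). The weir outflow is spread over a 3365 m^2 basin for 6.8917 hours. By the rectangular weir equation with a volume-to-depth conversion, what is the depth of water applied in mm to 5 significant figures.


Approach: apply the rectangular weir equation with a volume-to-depth conversion, Q = (2/3)*Cd*L*sqrt(2g)*H^1.5; d = Q*t/A * 1000.
Step 1 — weir discharge:
  Q = (2/3)*0.618*1.3497*sqrt(2*9.81)*0.13061^1.5 = 0.1162649 m^3/s
Step 2 — volume: V = 0.1162649 * 6.8917*3600 = 2884.546 m^3
Step 3 — depth: d = V/A * 1000 = 2884.546/3365 * 1000 = 857.22 mm
Therefore the depth of water applied = 857.22 mm.


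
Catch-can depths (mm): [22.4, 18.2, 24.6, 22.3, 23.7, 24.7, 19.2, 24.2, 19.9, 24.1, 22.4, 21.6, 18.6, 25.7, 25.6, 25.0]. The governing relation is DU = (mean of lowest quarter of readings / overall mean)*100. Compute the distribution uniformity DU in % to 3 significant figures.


sorted lowest 4 of 16: [18.2, 18.6, 19.2, 19.9] -> mean = 18.975 mm
overall mean = 22.637 mm
DU = (18.975/22.637)*100 = 83.8 %
Therefore the distribution uniformity DU = 83.8 %.


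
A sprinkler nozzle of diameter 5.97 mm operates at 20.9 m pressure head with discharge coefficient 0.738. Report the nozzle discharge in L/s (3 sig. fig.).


Approach: apply the orifice equation, Q = Cd*A*sqrt(2*g*h), A = pi*(d/2)^2.
A = pi*(5.97e-3/2)^2 = 2.7992e-05 m^2
Q = 0.738 * 2.7992e-05 * sqrt(2*9.81*20.9) * 1000 = 0.418 L/s
Therefore the nozzle discharge = 0.418 L/s.


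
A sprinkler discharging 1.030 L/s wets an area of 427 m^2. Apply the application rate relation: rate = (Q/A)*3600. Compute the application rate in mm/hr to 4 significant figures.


rate = (1.030 / 427) * 3600 = 8.684 mm/hr
Therefore the application rate = 8.684 mm/hr.


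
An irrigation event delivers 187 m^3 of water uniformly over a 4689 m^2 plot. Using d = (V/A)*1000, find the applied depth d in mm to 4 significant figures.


d = (187 / 4689) * 1000 = 39.88 mm
Therefore the applied depth d = 39.88 mm.


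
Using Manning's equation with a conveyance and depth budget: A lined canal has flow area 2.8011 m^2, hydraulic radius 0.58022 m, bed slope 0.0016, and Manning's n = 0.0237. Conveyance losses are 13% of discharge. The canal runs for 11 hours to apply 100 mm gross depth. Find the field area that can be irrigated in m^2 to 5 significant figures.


Approach: apply Manning's equation with a conveyance and depth budget, Q = (1/n)*A*R^(2/3)*S^(1/2); Q_field = Q*(1-loss); Area = Q_field*t/(d/1000).
Step 1 — canal discharge (Manning's equation):
  Q = (1/0.0237) * 2.8011 * 0.58022^(2/3) * 0.0016^(1/2) = 3.288784 m^3/s
Step 2 — delivered flow: Q_field = 3.288784*(1 - 13/100) = 2.861242 m^3/s
Step 3 — volume delivered: V = 2.861242 * 11*3600 = 113305.2 m^3
Step 4 — area served: A = V / (depth/1000) = 113305.2 / 0.1 = 1133100 m^2
Therefore the field area that can be irrigated = 1133100 m^2.


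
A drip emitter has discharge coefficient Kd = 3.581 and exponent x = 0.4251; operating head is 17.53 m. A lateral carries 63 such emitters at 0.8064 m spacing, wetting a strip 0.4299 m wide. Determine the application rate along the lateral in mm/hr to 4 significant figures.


Approach: apply the emitter equation with a lateral mass balance, q = Kd*h^x; Q = n*q; rate = Q/(n*spacing*width).
Step 1 — single emitter flow (q = Kd*h^x):
  q = 3.581 * 17.53^0.4251 = 12.0986 L/hr
Step 2 — total lateral flow: Q = 63 * 12.0986 = 762.213 L/hr
Step 3 — wetted area: A = 63 * 0.8064 * 0.4299 = 21.8403 m^2
Step 4 — application rate: Q/A = 762.213/21.8403 = 34.90 mm/hr
Therefore the application rate along the lateral = 34.90 mm/hr.


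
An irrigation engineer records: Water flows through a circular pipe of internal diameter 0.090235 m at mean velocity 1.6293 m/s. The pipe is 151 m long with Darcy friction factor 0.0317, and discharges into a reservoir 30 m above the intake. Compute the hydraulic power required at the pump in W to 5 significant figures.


Approach: apply continuity + Darcy-Weisbach + hydraulic power, Q = A*v; hf = f*(L/D)*(v^2/(2g)); H = static + hf; P = rho*g*Q*H.
Step 1 — flow rate (continuity, Q = A*v):
  A = pi*(0.090235/2)^2 = 0.006394991 m^2
  Q = 0.006394991 * 1.6293 = 0.01041936 m^3/s
Step 2 — friction head loss (Darcy-Weisbach):
  hf = 0.0317 * (151/0.090235) * (1.6293^2 / (2*9.81))
  hf = 7.177353 m
Step 3 — total head: H = 30 + 7.177353 = 37.17735 m
Step 4 — hydraulic power (P = rho*g*Q*H):
  P = 1000 * 9.81 * 0.01041936 * 37.17735 = 3800.0 W
Therefore the hydraulic power required at the pump = 3800.0 W.


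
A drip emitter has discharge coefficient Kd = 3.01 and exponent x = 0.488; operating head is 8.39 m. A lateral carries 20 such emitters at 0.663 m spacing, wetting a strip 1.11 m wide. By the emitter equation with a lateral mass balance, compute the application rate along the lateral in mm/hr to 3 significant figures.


Approach: apply the emitter equation with a lateral mass balance, q = Kd*h^x; Q = n*q; rate = Q/(n*spacing*width).
Step 1 — single emitter flow (q = Kd*h^x):
  q = 3.01 * 8.39^0.488 = 8.4989 L/hr
Step 2 — total lateral flow: Q = 20 * 8.4989 = 169.98 L/hr
Step 3 — wetted area: A = 20 * 0.663 * 1.11 = 14.719 m^2
Step 4 — application rate: Q/A = 169.98/14.719 = 11.5 mm/hr
Therefore the application rate along the lateral = 11.5 mm/hr.


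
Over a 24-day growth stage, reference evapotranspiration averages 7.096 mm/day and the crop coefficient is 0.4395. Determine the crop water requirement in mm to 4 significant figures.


Approach: apply the crop water requirement relation, CWR = ET0 * Kc * days.
CWR = 7.096 * 0.4395 * 24 = 74.85 mm
Therefore the crop water requirement = 74.85 mm.


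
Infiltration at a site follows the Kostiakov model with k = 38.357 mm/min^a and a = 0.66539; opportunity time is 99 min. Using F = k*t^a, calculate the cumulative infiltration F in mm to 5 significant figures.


F = 38.357 * 99^0.66539 = 816.06 mm
Therefore the cumulative infiltration F = 816.06 mm.


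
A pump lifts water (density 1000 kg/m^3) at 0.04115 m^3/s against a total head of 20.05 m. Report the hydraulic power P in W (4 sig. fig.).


Approach: apply the hydraulic power relation, P = rho*g*Q*H.
P = 1000 * 9.81 * 0.04115 * 20.05 = 8094 W
Therefore the hydraulic power P = 8094 W.


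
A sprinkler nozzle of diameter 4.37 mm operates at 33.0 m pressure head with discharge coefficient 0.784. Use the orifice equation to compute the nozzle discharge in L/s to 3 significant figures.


Approach: apply the orifice equation, Q = Cd*A*sqrt(2*g*h), A = pi*(d/2)^2.
A = pi*(4.37e-3/2)^2 = 1.4999e-05 m^2
Q = 0.784 * 1.4999e-05 * sqrt(2*9.81*33.0) * 1000 = 0.299 L/s
Therefore the nozzle discharge = 0.299 L/s.


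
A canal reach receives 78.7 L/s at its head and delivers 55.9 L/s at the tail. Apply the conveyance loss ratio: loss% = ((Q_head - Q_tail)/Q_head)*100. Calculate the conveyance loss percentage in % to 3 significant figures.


loss = ((78.7 - 55.9)/78.7)*100 = 29.0 %
Therefore the conveyance loss percentage = 29.0 %.


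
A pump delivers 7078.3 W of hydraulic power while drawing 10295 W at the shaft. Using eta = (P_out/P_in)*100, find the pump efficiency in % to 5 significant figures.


eta = (7078.3 / 10295) * 100 = 68.755 %
Therefore the pump efficiency = 68.755 %.


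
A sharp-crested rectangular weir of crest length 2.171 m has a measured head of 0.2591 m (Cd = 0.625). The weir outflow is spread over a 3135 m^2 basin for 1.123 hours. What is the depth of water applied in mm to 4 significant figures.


Approach: apply the rectangular weir equation with a volume-to-depth conversion, Q = (2/3)*Cd*L*sqrt(2g)*H^1.5; d = Q*t/A * 1000.
Step 1 — weir discharge:
  Q = (2/3)*0.625*2.171*sqrt(2*9.81)*0.2591^1.5 = 0.528444 m^3/s
Step 2 — volume: V = 0.528444 * 1.123*3600 = 2136.39 m^3
Step 3 — depth: d = V/A * 1000 = 2136.39/3135 * 1000 = 681.5 mm
Therefore the depth of water applied = 681.5 mm.


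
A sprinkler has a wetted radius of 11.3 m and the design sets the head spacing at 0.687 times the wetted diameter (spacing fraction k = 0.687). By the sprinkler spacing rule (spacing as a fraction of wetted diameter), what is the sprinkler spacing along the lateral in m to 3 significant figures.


Approach: apply the sprinkler spacing rule (spacing as a fraction of wetted diameter), S = k*(2*R).
S = 0.687 * (2 * 11.3) = 15.5 m
Therefore the sprinkler spacing along the lateral = 15.5 m.


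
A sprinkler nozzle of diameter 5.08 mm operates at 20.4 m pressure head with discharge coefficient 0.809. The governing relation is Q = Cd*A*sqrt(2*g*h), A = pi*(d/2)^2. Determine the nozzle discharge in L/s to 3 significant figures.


A = pi*(5.08e-3/2)^2 = 2.0268e-05 m^2
Q = 0.809 * 2.0268e-05 * sqrt(2*9.81*20.4) * 1000 = 0.328 L/s
Therefore the nozzle discharge = 0.328 L/s.


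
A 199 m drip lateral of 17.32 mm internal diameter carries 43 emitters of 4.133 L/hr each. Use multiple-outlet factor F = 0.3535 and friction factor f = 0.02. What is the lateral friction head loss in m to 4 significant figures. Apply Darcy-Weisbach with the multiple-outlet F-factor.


Approach: apply Darcy-Weisbach with the multiple-outlet F-factor, Q = n*q/(3600*1000) m^3/s; v = Q/A; hf = F*f*(L/D)*(v^2/(2g)).
Q = 43*4.133/(3600*1000) = 4.93664e-05 m^3/s
A = pi*(17.32e-3/2)^2 = 2.35606e-04 m^2, so v = Q/A = 0.209530 m/s
hf = 0.3535*0.02*(199/0.01732)*(0.209530^2/(2*9.81)) = 0.1818 m
Therefore the lateral friction head loss = 0.1818 m.


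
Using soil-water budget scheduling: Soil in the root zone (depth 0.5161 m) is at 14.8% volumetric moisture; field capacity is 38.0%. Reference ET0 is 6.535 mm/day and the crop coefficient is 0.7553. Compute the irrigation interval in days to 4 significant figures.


Approach: apply soil-water budget scheduling, SMD = (FC-theta)/100*depth*1000; ETc = ET0*Kc; interval = SMD/ETc.
Step 1 — soil moisture deficit:
  SMD = (38.0 - 14.8)/100 * 0.5161 * 1000 = 119.735 mm
Step 2 — daily crop ET (ETc = ET0*Kc):
  ETc = 6.535 * 0.7553 = 4.93589 mm/day
Step 3 — irrigation interval (SMD/ETc):
  interval = 119.735 / 4.93589 = 24.26 days
Therefore the irrigation interval = 24.26 days.


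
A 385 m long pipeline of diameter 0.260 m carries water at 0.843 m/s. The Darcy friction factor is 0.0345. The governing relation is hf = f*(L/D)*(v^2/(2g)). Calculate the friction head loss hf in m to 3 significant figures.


hf = 0.0345 * (385/0.260) * (0.843^2 / (2*9.81))
hf = 1.85 m
Therefore the friction head loss hf = 1.85 m.


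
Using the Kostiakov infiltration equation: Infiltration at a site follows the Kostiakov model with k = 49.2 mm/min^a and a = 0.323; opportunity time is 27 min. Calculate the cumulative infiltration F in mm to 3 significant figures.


Approach: apply the Kostiakov infiltration equation, F = k*t^a.
F = 49.2 * 27^0.323 = 143 mm
Therefore the cumulative infiltration F = 143 mm.


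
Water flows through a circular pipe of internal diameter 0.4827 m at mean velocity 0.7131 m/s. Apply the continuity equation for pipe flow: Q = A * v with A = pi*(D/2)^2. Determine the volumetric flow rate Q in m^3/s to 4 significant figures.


A = pi*(0.4827/2)^2 = 0.182997 m^2
Q = 0.182997 * 0.7131 = 0.1305 m^3/s
Therefore the volumetric flow rate Q = 0.1305 m^3/s.


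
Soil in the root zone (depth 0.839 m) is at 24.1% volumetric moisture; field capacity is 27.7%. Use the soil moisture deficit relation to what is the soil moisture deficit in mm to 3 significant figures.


Approach: apply the soil moisture deficit relation, SMD = (FC - theta)/100 * depth * 1000.
SMD = (27.7 - 24.1)/100 * 0.839 * 1000 = 30.2 mm
Therefore the soil moisture deficit = 30.2 mm.


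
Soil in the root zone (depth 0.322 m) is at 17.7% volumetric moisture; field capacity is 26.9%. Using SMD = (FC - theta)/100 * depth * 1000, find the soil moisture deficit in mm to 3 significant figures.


SMD = (26.9 - 17.7)/100 * 0.322 * 1000 = 29.6 mm
Therefore the soil moisture deficit = 29.6 mm.


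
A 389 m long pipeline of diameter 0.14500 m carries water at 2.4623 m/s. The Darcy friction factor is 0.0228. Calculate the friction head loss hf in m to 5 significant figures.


Approach: apply the Darcy-Weisbach equation, hf = f*(L/D)*(v^2/(2g)).
hf = 0.0228 * (389/0.14500) * (2.4623^2 / (2*9.81))
hf = 18.902 m
Therefore the friction head loss hf = 18.902 m.


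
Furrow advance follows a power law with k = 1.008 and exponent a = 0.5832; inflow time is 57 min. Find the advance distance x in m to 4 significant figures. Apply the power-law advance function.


Approach: apply the power-law advance function, x = k*t^a.
x = 1.008 * 57^0.5832 = 10.65 m
Therefore the advance distance x = 10.65 m.


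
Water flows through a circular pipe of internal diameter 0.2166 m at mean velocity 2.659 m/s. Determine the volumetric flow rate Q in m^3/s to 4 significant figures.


Approach: apply the continuity equation for pipe flow, Q = A * v with A = pi*(D/2)^2.
A = pi*(0.2166/2)^2 = 0.0368474 m^2
Q = 0.0368474 * 2.659 = 0.09798 m^3/s
Therefore the volumetric flow rate Q = 0.09798 m^3/s.


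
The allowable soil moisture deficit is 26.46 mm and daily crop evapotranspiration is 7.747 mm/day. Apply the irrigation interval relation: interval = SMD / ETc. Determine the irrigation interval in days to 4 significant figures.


interval = 26.46 / 7.747 = 3.416 days
Therefore the irrigation interval = 3.416 days.


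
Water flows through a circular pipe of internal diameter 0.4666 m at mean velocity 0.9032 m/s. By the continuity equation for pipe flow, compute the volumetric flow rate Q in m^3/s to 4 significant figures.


Approach: apply the continuity equation for pipe flow, Q = A * v with A = pi*(D/2)^2.
A = pi*(0.4666/2)^2 = 0.170993 m^2
Q = 0.170993 * 0.9032 = 0.1544 m^3/s
Therefore the volumetric flow rate Q = 0.1544 m^3/s.


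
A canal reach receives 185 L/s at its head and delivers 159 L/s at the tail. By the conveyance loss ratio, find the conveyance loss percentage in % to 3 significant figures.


Approach: apply the conveyance loss ratio, loss% = ((Q_head - Q_tail)/Q_head)*100.
loss = ((185 - 159)/185)*100 = 14.1 %
Therefore the conveyance loss percentage = 14.1 %.


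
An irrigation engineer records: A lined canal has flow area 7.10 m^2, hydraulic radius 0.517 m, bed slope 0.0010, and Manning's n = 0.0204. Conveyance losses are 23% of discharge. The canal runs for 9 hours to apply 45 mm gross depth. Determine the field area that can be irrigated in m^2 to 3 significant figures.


Approach: apply Manning's equation with a conveyance and depth budget, Q = (1/n)*A*R^(2/3)*S^(1/2); Q_field = Q*(1-loss); Area = Q_field*t/(d/1000).
Step 1 — canal discharge (Manning's equation):
  Q = (1/0.0204) * 7.10 * 0.517^(2/3) * 0.0010^(1/2) = 7.0896 m^3/s
Step 2 — delivered flow: Q_field = 7.0896*(1 - 23/100) = 5.4590 m^3/s
Step 3 — volume delivered: V = 5.4590 * 9*3600 = 176870 m^3
Step 4 — area served: A = V / (depth/1000) = 176870 / 0.045 = 3930000 m^2
Therefore the field area that can be irrigated = 3930000 m^2.


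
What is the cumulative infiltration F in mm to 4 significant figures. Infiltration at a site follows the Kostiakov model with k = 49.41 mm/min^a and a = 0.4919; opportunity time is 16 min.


Approach: apply the Kostiakov infiltration equation, F = k*t^a.
F = 49.41 * 16^0.4919 = 193.3 mm
Therefore the cumulative infiltration F = 193.3 mm.


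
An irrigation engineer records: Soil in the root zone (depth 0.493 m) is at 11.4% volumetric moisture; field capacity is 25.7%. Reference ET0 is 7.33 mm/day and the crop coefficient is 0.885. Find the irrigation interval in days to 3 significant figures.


Approach: apply soil-water budget scheduling, SMD = (FC-theta)/100*depth*1000; ETc = ET0*Kc; interval = SMD/ETc.
Step 1 — soil moisture deficit:
  SMD = (25.7 - 11.4)/100 * 0.493 * 1000 = 70.499 mm
Step 2 — daily crop ET (ETc = ET0*Kc):
  ETc = 7.33 * 0.885 = 6.4870 mm/day
Step 3 — irrigation interval (SMD/ETc):
  interval = 70.499 / 6.4870 = 10.9 days
Therefore the irrigation interval = 10.9 days.


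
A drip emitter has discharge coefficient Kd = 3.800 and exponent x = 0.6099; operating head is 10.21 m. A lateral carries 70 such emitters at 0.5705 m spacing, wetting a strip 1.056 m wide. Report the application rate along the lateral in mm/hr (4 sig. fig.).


Approach: apply the emitter equation with a lateral mass balance, q = Kd*h^x; Q = n*q; rate = Q/(n*spacing*width).
Step 1 — single emitter flow (q = Kd*h^x):
  q = 3.800 * 10.21^0.6099 = 15.6743 L/hr
Step 2 — total lateral flow: Q = 70 * 15.6743 = 1097.20 L/hr
Step 3 — wetted area: A = 70 * 0.5705 * 1.056 = 42.1714 m^2
Step 4 — application rate: Q/A = 1097.20/42.1714 = 26.02 mm/hr
Therefore the application rate along the lateral = 26.02 mm/hr.


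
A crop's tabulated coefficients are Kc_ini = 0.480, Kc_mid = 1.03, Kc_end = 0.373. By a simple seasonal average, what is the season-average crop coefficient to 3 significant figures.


Approach: apply a simple seasonal average, Kc_avg = (Kc_ini + Kc_mid + Kc_end)/3.
Kc_avg = (0.480 + 1.03 + 0.373)/3 = 0.628
Therefore the season-average crop coefficient = 0.628.


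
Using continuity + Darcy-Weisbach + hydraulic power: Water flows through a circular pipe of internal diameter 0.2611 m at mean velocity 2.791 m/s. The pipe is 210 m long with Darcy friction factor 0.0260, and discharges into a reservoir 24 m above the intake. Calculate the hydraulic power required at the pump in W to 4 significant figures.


Approach: apply continuity + Darcy-Weisbach + hydraulic power, Q = A*v; hf = f*(L/D)*(v^2/(2g)); H = static + hf; P = rho*g*Q*H.
Step 1 — flow rate (continuity, Q = A*v):
  A = pi*(0.2611/2)^2 = 0.0535431 m^2
  Q = 0.0535431 * 2.791 = 0.149439 m^3/s
Step 2 — friction head loss (Darcy-Weisbach):
  hf = 0.0260 * (210/0.2611) * (2.791^2 / (2*9.81))
  hf = 8.30245 m
Step 3 — total head: H = 24 + 8.30245 = 32.3025 m
Step 4 — hydraulic power (P = rho*g*Q*H):
  P = 1000 * 9.81 * 0.149439 * 32.3025 = 47360 W
Therefore the hydraulic power required at the pump = 47360 W.


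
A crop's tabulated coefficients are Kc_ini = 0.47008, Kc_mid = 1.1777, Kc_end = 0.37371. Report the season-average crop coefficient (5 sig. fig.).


Approach: apply a simple seasonal average, Kc_avg = (Kc_ini + Kc_mid + Kc_end)/3.
Kc_avg = (0.47008 + 1.1777 + 0.37371)/3 = 0.67383
Therefore the season-average crop coefficient = 0.67383.


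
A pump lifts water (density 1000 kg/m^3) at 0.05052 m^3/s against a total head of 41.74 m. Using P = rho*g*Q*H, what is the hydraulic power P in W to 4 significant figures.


P = 1000 * 9.81 * 0.05052 * 41.74 = 20690 W
Therefore the hydraulic power P = 20690 W.


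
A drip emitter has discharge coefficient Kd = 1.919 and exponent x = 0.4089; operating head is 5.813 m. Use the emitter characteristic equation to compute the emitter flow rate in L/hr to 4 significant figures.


Approach: apply the emitter characteristic equation, q = Kd * h^x.
q = 1.919 * 5.813^0.4089 = 3.941 L/hr
Therefore the emitter flow rate = 3.941 L/hr.


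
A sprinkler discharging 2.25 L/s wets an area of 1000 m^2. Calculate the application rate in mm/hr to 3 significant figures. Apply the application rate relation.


Approach: apply the application rate relation, rate = (Q/A)*3600.
rate = (2.25 / 1000) * 3600 = 8.10 mm/hr
Therefore the application rate = 8.10 mm/hr.


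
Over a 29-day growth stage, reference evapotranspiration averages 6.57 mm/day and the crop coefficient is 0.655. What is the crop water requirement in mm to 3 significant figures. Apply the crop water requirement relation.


Approach: apply the crop water requirement relation, CWR = ET0 * Kc * days.
CWR = 6.57 * 0.655 * 29 = 125 mm
Therefore the crop water requirement = 125 mm.


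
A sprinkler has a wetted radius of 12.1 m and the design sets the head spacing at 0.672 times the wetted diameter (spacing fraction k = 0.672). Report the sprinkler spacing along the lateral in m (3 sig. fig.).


Approach: apply the sprinkler spacing rule (spacing as a fraction of wetted diameter), S = k*(2*R).
S = 0.672 * (2 * 12.1) = 16.3 m
Therefore the sprinkler spacing along the lateral = 16.3 m.


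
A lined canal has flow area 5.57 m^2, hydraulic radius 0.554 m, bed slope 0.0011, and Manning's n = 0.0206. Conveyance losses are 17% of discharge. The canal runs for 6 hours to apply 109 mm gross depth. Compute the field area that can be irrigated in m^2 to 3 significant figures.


Approach: apply Manning's equation with a conveyance and depth budget, Q = (1/n)*A*R^(2/3)*S^(1/2); Q_field = Q*(1-loss); Area = Q_field*t/(d/1000).
Step 1 — canal discharge (Manning's equation):
  Q = (1/0.0206) * 5.57 * 0.554^(2/3) * 0.0011^(1/2) = 6.0491 m^3/s
Step 2 — delivered flow: Q_field = 6.0491*(1 - 17/100) = 5.0208 m^3/s
Step 3 — volume delivered: V = 5.0208 * 6*3600 = 108450 m^3
Step 4 — area served: A = V / (depth/1000) = 108450 / 0.109 = 995000 m^2
Therefore the field area that can be irrigated = 995000 m^2.


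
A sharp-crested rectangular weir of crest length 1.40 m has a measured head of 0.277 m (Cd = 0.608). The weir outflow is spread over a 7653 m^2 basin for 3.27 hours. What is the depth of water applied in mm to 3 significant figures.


Approach: apply the rectangular weir equation with a volume-to-depth conversion, Q = (2/3)*Cd*L*sqrt(2g)*H^1.5; d = Q*t/A * 1000.
Step 1 — weir discharge:
  Q = (2/3)*0.608*1.40*sqrt(2*9.81)*0.277^1.5 = 0.36645 m^3/s
Step 2 — volume: V = 0.36645 * 3.27*3600 = 4313.8 m^3
Step 3 — depth: d = V/A * 1000 = 4313.8/7653 * 1000 = 564 mm
Therefore the depth of water applied = 564 mm.


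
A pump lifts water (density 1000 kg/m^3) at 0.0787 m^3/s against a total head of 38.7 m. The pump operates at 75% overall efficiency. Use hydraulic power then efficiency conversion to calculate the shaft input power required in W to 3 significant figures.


Approach: apply hydraulic power then efficiency conversion, P = rho*g*Q*H; P_in = P/eta.
Step 1 — hydraulic power (P = rho*g*Q*H):
  P = 1000 * 9.81 * 0.0787 * 38.7 = 29878 W
Step 2 — input power: P_in = P/eta = 29878 / 0.75 = 39800 W
Therefore the shaft input power required = 39800 W.


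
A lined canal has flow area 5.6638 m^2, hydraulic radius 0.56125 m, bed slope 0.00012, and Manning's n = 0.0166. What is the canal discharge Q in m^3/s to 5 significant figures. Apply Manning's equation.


Approach: apply Manning's equation, Q = (1/n)*A*R^(2/3)*S^(1/2).
Q = (1/0.0166) * 5.6638 * 0.56125^(2/3) * 0.00012^(1/2) = 2.5431 m^3/s
Therefore the canal discharge Q = 2.5431 m^3/s.


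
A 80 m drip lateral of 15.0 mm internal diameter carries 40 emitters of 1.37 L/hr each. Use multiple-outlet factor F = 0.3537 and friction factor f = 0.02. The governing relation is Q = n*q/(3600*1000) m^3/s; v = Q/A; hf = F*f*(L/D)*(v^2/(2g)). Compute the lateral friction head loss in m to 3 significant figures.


Q = 40*1.37/(3600*1000) = 1.5222e-05 m^3/s
A = pi*(15.0e-3/2)^2 = 1.7671e-04 m^2, so v = Q/A = 0.086140 m/s
hf = 0.3537*0.02*(80/0.0150)*(0.086140^2/(2*9.81)) = 0.0143 m
Therefore the lateral friction head loss = 0.0143 m.


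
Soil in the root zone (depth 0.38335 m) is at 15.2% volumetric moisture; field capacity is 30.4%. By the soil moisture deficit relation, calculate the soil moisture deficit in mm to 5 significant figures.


Approach: apply the soil moisture deficit relation, SMD = (FC - theta)/100 * depth * 1000.
SMD = (30.4 - 15.2)/100 * 0.38335 * 1000 = 58.269 mm
Therefore the soil moisture deficit = 58.269 mm.


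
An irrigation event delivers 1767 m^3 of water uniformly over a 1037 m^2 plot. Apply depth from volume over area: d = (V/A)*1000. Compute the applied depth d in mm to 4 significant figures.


d = (1767 / 1037) * 1000 = 1704 mm
Therefore the applied depth d = 1704 mm.


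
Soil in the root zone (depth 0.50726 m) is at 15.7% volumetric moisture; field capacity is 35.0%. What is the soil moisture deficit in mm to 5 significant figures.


Approach: apply the soil moisture deficit relation, SMD = (FC - theta)/100 * depth * 1000.
SMD = (35.0 - 15.7)/100 * 0.50726 * 1000 = 97.901 mm
Therefore the soil moisture deficit = 97.901 mm.


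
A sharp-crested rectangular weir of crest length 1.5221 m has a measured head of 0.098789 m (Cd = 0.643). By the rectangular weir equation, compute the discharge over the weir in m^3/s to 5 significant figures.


Approach: apply the rectangular weir equation, Q = (2/3)*Cd*L*sqrt(2g)*H^1.5.
Q = (2/3)*0.643*1.5221*sqrt(2*9.81)*0.098789^1.5 = 0.089738 m^3/s
Therefore the discharge over the weir = 0.089738 m^3/s.


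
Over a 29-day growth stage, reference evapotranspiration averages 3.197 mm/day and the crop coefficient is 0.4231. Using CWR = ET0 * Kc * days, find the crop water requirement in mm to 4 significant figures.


CWR = 3.197 * 0.4231 * 29 = 39.23 mm
Therefore the crop water requirement = 39.23 mm.


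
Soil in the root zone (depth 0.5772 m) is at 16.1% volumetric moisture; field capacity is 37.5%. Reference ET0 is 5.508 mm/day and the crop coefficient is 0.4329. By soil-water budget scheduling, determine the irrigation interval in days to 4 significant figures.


Approach: apply soil-water budget scheduling, SMD = (FC-theta)/100*depth*1000; ETc = ET0*Kc; interval = SMD/ETc.
Step 1 — soil moisture deficit:
  SMD = (37.5 - 16.1)/100 * 0.5772 * 1000 = 123.521 mm
Step 2 — daily crop ET (ETc = ET0*Kc):
  ETc = 5.508 * 0.4329 = 2.38441 mm/day
Step 3 — irrigation interval (SMD/ETc):
  interval = 123.521 / 2.38441 = 51.80 days
Therefore the irrigation interval = 51.80 days.


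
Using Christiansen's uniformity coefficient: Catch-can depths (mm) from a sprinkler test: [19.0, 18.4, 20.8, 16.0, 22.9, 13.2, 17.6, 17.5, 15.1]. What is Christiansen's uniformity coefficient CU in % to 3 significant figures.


Approach: apply Christiansen's uniformity coefficient, CU = (1 - mean_abs_deviation/mean)*100.
mean = 17.833 mm
mean |d_i - mean| = 2.1704 mm
CU = (1 - 2.1704/17.833)*100 = 87.8 %
Therefore Christiansen's uniformity coefficient CU = 87.8 %.


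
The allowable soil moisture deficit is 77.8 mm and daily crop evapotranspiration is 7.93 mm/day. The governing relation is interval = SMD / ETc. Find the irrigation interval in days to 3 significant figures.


interval = 77.8 / 7.93 = 9.81 days
Therefore the irrigation interval = 9.81 days.


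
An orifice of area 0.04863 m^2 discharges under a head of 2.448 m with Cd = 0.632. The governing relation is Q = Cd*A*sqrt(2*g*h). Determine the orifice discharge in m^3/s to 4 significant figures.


Q = 0.632 * 0.04863 * sqrt(2*9.81*2.448) = 0.2130 m^3/s
Therefore the orifice discharge = 0.2130 m^3/s.


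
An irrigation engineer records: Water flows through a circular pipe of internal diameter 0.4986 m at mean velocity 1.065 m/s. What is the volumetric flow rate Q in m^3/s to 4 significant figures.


Approach: apply the continuity equation for pipe flow, Q = A * v with A = pi*(D/2)^2.
A = pi*(0.4986/2)^2 = 0.195252 m^2
Q = 0.195252 * 1.065 = 0.2079 m^3/s
Therefore the volumetric flow rate Q = 0.2079 m^3/s.


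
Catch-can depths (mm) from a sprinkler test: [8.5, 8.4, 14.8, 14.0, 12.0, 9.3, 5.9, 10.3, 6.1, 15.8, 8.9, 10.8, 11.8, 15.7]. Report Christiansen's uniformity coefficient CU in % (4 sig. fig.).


Approach: apply Christiansen's uniformity coefficient, CU = (1 - mean_abs_deviation/mean)*100.
mean = 10.8786 mm
mean |d_i - mean| = 2.68980 mm
CU = (1 - 2.68980/10.8786)*100 = 75.27 %
Therefore Christiansen's uniformity coefficient CU = 75.27 %.


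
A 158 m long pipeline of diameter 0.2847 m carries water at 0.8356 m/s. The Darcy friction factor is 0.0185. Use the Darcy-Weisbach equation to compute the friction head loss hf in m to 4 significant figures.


Approach: apply the Darcy-Weisbach equation, hf = f*(L/D)*(v^2/(2g)).
hf = 0.0185 * (158/0.2847) * (0.8356^2 / (2*9.81))
hf = 0.3654 m
Therefore the friction head loss hf = 0.3654 m.


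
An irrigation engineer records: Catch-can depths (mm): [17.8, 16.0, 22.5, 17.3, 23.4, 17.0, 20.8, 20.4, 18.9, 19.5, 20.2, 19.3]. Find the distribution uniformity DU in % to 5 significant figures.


Approach: apply the low-quarter distribution uniformity, DU = (mean of lowest quarter of readings / overall mean)*100.
sorted lowest 3 of 12: [16.0, 17.0, 17.3] -> mean = 16.76667 mm
overall mean = 19.42500 mm
DU = (16.76667/19.42500)*100 = 86.315 %
Therefore the distribution uniformity DU = 86.315 %.


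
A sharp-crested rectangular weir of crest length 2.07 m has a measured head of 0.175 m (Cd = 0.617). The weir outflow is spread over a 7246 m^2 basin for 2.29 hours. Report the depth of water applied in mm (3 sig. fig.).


Approach: apply the rectangular weir equation with a volume-to-depth conversion, Q = (2/3)*Cd*L*sqrt(2g)*H^1.5; d = Q*t/A * 1000.
Step 1 — weir discharge:
  Q = (2/3)*0.617*2.07*sqrt(2*9.81)*0.175^1.5 = 0.27610 m^3/s
Step 2 — volume: V = 0.27610 * 2.29*3600 = 2276.2 m^3
Step 3 — depth: d = V/A * 1000 = 2276.2/7246 * 1000 = 314 mm
Therefore the depth of water applied = 314 mm.


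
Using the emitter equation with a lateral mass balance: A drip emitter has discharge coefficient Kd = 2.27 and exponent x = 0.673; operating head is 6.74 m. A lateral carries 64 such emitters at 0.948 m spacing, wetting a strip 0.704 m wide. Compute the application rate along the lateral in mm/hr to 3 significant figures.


Approach: apply the emitter equation with a lateral mass balance, q = Kd*h^x; Q = n*q; rate = Q/(n*spacing*width).
Step 1 — single emitter flow (q = Kd*h^x):
  q = 2.27 * 6.74^0.673 = 8.1981 L/hr
Step 2 — total lateral flow: Q = 64 * 8.1981 = 524.68 L/hr
Step 3 — wetted area: A = 64 * 0.948 * 0.704 = 42.713 m^2
Step 4 — application rate: Q/A = 524.68/42.713 = 12.3 mm/hr
Therefore the application rate along the lateral = 12.3 mm/hr.


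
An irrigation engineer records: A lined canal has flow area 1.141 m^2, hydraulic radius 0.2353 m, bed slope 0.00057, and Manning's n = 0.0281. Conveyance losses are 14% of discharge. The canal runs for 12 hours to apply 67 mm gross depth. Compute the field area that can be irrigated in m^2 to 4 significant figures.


Approach: apply Manning's equation with a conveyance and depth budget, Q = (1/n)*A*R^(2/3)*S^(1/2); Q_field = Q*(1-loss); Area = Q_field*t/(d/1000).
Step 1 — canal discharge (Manning's equation):
  Q = (1/0.0281) * 1.141 * 0.2353^(2/3) * 0.00057^(1/2) = 0.369486 m^3/s
Step 2 — delivered flow: Q_field = 0.369486*(1 - 14/100) = 0.317758 m^3/s
Step 3 — volume delivered: V = 0.317758 * 12*3600 = 13727.1 m^3
Step 4 — area served: A = V / (depth/1000) = 13727.1 / 0.067 = 204900 m^2
Therefore the field area that can be irrigated = 204900 m^2.


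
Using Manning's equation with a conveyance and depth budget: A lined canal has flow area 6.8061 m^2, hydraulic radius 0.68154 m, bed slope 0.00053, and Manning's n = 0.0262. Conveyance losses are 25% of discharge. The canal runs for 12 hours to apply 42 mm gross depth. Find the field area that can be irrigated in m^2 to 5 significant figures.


Approach: apply Manning's equation with a conveyance and depth budget, Q = (1/n)*A*R^(2/3)*S^(1/2); Q_field = Q*(1-loss); Area = Q_field*t/(d/1000).
Step 1 — canal discharge (Manning's equation):
  Q = (1/0.0262) * 6.8061 * 0.68154^(2/3) * 0.00053^(1/2) = 4.631580 m^3/s
Step 2 — delivered flow: Q_field = 4.631580*(1 - 25/100) = 3.473685 m^3/s
Step 3 — volume delivered: V = 3.473685 * 12*3600 = 150063.2 m^3
Step 4 — area served: A = V / (depth/1000) = 150063.2 / 0.042 = 3572900 m^2
Therefore the field area that can be irrigated = 3572900 m^2.


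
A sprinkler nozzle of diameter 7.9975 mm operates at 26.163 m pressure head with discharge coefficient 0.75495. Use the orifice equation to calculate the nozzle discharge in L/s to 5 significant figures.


Approach: apply the orifice equation, Q = Cd*A*sqrt(2*g*h), A = pi*(d/2)^2.
A = pi*(7.9975e-3/2)^2 = 5.023407e-05 m^2
Q = 0.75495 * 5.023407e-05 * sqrt(2*9.81*26.163) * 1000 = 0.85923 L/s
Therefore the nozzle discharge = 0.85923 L/s.


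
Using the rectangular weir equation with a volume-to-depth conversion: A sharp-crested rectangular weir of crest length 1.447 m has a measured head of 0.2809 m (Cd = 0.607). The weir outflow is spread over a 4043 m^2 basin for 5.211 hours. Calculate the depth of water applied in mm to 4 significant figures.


Approach: apply the rectangular weir equation with a volume-to-depth conversion, Q = (2/3)*Cd*L*sqrt(2g)*H^1.5; d = Q*t/A * 1000.
Step 1 — weir discharge:
  Q = (2/3)*0.607*1.447*sqrt(2*9.81)*0.2809^1.5 = 0.386138 m^3/s
Step 2 — volume: V = 0.386138 * 5.211*3600 = 7243.80 m^3
Step 3 — depth: d = V/A * 1000 = 7243.80/4043 * 1000 = 1792 mm
Therefore the depth of water applied = 1792 mm.


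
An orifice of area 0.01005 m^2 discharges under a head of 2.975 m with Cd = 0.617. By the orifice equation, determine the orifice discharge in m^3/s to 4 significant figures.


Approach: apply the orifice equation, Q = Cd*A*sqrt(2*g*h).
Q = 0.617 * 0.01005 * sqrt(2*9.81*2.975) = 0.04737 m^3/s
Therefore the orifice discharge = 0.04737 m^3/s.


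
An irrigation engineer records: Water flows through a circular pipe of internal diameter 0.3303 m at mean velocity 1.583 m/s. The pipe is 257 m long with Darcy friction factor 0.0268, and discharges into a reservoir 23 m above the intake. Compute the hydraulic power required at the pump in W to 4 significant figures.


Approach: apply continuity + Darcy-Weisbach + hydraulic power, Q = A*v; hf = f*(L/D)*(v^2/(2g)); H = static + hf; P = rho*g*Q*H.
Step 1 — flow rate (continuity, Q = A*v):
  A = pi*(0.3303/2)^2 = 0.0856854 m^2
  Q = 0.0856854 * 1.583 = 0.135640 m^3/s
Step 2 — friction head loss (Darcy-Weisbach):
  hf = 0.0268 * (257/0.3303) * (1.583^2 / (2*9.81))
  hf = 2.66331 m
Step 3 — total head: H = 23 + 2.66331 = 25.6633 m
Step 4 — hydraulic power (P = rho*g*Q*H):
  P = 1000 * 9.81 * 0.135640 * 25.6633 = 34150 W
Therefore the hydraulic power required at the pump = 34150 W.


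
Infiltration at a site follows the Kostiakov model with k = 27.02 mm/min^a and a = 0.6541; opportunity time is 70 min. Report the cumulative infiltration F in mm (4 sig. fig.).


Approach: apply the Kostiakov infiltration equation, F = k*t^a.
F = 27.02 * 70^0.6541 = 435.1 mm
Therefore the cumulative infiltration F = 435.1 mm.


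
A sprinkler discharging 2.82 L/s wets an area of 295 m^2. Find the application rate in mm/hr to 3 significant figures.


Approach: apply the application rate relation, rate = (Q/A)*3600.
rate = (2.82 / 295) * 3600 = 34.4 mm/hr
Therefore the application rate = 34.4 mm/hr.


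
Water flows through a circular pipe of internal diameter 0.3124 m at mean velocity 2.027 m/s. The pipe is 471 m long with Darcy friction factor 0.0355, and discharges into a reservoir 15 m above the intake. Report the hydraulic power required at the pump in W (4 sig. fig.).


Approach: apply continuity + Darcy-Weisbach + hydraulic power, Q = A*v; hf = f*(L/D)*(v^2/(2g)); H = static + hf; P = rho*g*Q*H.
Step 1 — flow rate (continuity, Q = A*v):
  A = pi*(0.3124/2)^2 = 0.0766500 m^2
  Q = 0.0766500 * 2.027 = 0.155369 m^3/s
Step 2 — friction head loss (Darcy-Weisbach):
  hf = 0.0355 * (471/0.3124) * (2.027^2 / (2*9.81))
  hf = 11.2085 m
Step 3 — total head: H = 15 + 11.2085 = 26.2085 m
Step 4 — hydraulic power (P = rho*g*Q*H):
  P = 1000 * 9.81 * 0.155369 * 26.2085 = 39950 W
Therefore the hydraulic power required at the pump = 39950 W.


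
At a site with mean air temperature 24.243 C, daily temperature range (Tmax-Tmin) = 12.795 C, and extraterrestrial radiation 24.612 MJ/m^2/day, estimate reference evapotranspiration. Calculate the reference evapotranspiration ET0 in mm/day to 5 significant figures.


Approach: apply the Hargreaves-Samani method, ET0 = 0.0023*(Tmean+17.8)*sqrt(Tmax-Tmin)*0.408*Ra.
ET0 = 0.0023*(24.243+17.8)*sqrt(12.795)*0.408*24.612 = 3.4734 mm/day
Therefore the reference evapotranspiration ET0 = 3.4734 mm/day.


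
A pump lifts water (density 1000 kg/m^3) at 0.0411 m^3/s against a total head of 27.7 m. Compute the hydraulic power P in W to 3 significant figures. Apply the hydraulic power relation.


Approach: apply the hydraulic power relation, P = rho*g*Q*H.
P = 1000 * 9.81 * 0.0411 * 27.7 = 11200 W
Therefore the hydraulic power P = 11200 W.


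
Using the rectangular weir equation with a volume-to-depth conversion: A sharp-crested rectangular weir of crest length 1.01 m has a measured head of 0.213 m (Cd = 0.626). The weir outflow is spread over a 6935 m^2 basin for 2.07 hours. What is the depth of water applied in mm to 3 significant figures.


Approach: apply the rectangular weir equation with a volume-to-depth conversion, Q = (2/3)*Cd*L*sqrt(2g)*H^1.5; d = Q*t/A * 1000.
Step 1 — weir discharge:
  Q = (2/3)*0.626*1.01*sqrt(2*9.81)*0.213^1.5 = 0.18354 m^3/s
Step 2 — volume: V = 0.18354 * 2.07*3600 = 1367.7 m^3
Step 3 — depth: d = V/A * 1000 = 1367.7/6935 * 1000 = 197 mm
Therefore the depth of water applied = 197 mm.


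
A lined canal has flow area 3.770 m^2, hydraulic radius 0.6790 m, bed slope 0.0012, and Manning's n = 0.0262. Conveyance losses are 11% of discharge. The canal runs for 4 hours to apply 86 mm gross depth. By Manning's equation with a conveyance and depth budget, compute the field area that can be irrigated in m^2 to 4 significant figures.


Approach: apply Manning's equation with a conveyance and depth budget, Q = (1/n)*A*R^(2/3)*S^(1/2); Q_field = Q*(1-loss); Area = Q_field*t/(d/1000).
Step 1 — canal discharge (Manning's equation):
  Q = (1/0.0262) * 3.770 * 0.6790^(2/3) * 0.0012^(1/2) = 3.85074 m^3/s
Step 2 — delivered flow: Q_field = 3.85074*(1 - 11/100) = 3.42716 m^3/s
Step 3 — volume delivered: V = 3.42716 * 4*3600 = 49351.0 m^3
Step 4 — area served: A = V / (depth/1000) = 49351.0 / 0.086 = 573800 m^2
Therefore the field area that can be irrigated = 573800 m^2.
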